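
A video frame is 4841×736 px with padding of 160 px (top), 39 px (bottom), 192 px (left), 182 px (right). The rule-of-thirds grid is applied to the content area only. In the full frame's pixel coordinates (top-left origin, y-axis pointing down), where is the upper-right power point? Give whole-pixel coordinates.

(3170, 339)

Content width = 4841 − 192 − 182 = 4467 px; content height = 736 − 160 − 39 = 537 px.
Upper-right is two-thirds across and one-third down within the content area.
x = 192 + 2 × 4467/3 = 192 + 2978.00 ≈ 3170
y = 160 + 1 × 537/3 = 160 + 179.00 ≈ 339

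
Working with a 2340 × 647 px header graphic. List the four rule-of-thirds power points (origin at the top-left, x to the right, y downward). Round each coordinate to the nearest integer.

One third of 2340 is 780; one third of 647 is 215.67.
Vertical third lines at x = 780 and x = 1560; horizontal third lines at y = 216 and y = 431.

(780, 216), (1560, 216), (780, 431), (1560, 431)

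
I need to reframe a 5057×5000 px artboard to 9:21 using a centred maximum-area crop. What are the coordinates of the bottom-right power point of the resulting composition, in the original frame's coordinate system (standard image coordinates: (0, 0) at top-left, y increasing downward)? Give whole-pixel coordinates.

x = 2886 px, y = 3333 px

5057/5000 > 9/21, so the 9:21 crop keeps the full height 5000 and trims width to 5000 × 9/21 = 2142.86 px.
Left offset = (5057 − 2142.86)/2 = 1457.07 px; top offset = 0.
Bottom-right is two-thirds across and two-thirds down within the crop:
x = 1457.07 + 2 × 2142.86/3 ≈ 2886; y = 0.00 + 2 × 5000.00/3 ≈ 3333.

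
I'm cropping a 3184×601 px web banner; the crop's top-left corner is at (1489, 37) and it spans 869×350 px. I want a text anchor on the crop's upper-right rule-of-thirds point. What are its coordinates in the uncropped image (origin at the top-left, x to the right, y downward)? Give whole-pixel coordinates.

(2068, 154)

One third of the crop width 869 is 289.67 px.
One third of the crop height 350 is 116.67 px.
The upper-right point is two-thirds across and one-third down within the crop:
x = 1489 + 2 × 289.67 ≈ 2068; y = 37 + 1 × 116.67 ≈ 154.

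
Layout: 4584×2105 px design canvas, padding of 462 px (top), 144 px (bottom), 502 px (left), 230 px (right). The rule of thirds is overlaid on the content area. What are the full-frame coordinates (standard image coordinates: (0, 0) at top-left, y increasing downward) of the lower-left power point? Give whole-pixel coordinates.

Content width = 4584 − 502 − 230 = 3852 px; content height = 2105 − 462 − 144 = 1499 px.
Lower-left is one-third across and two-thirds down within the content area.
x = 502 + 1 × 3852/3 = 502 + 1284.00 ≈ 1786
y = 462 + 2 × 1499/3 = 462 + 999.33 ≈ 1461

(1786, 1461)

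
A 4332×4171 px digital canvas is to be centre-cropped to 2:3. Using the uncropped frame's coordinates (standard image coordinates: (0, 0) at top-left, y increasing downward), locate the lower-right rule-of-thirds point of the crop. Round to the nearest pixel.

x = 2629 px, y = 2781 px

4332/4171 > 2/3, so the 2:3 crop keeps the full height 4171 and trims width to 4171 × 2/3 = 2780.67 px.
Left offset = (4332 − 2780.67)/2 = 775.67 px; top offset = 0.
Lower-right is two-thirds across and two-thirds down within the crop:
x = 775.67 + 2 × 2780.67/3 ≈ 2629; y = 0.00 + 2 × 4171.00/3 ≈ 2781.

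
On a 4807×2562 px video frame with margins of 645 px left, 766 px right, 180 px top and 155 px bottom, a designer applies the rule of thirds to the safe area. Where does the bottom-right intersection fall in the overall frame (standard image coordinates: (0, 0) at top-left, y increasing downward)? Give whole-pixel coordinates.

(2909, 1665)

Content width = 4807 − 645 − 766 = 3396 px; content height = 2562 − 180 − 155 = 2227 px.
Bottom-right is two-thirds across and two-thirds down within the safe area.
x = 645 + 2 × 3396/3 = 645 + 2264.00 ≈ 2909
y = 180 + 2 × 2227/3 = 180 + 1484.67 ≈ 1665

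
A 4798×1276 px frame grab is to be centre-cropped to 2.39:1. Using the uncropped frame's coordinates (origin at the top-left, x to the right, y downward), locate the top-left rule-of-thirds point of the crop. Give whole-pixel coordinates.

x = 1891 px, y = 425 px

4798/1276 > 2.39/1, so the 2.39:1 crop keeps the full height 1276 and trims width to 1276 × 2.39/1 = 3049.64 px.
Left offset = (4798 − 3049.64)/2 = 874.18 px; top offset = 0.
Top-left is one-third across and one-third down within the crop:
x = 874.18 + 1 × 3049.64/3 ≈ 1891; y = 0.00 + 1 × 1276.00/3 ≈ 425.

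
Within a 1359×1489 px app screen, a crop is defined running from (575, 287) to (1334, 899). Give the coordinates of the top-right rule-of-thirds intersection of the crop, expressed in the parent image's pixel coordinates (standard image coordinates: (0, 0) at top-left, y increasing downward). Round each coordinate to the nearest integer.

(1081, 491)

Crop width = 1334 − 575 = 759 px; one third is 253.00 px.
Crop height = 899 − 287 = 612 px; one third is 204.00 px.
The top-right point is two-thirds across and one-third down within the crop:
x = 575 + 2 × 253.00 ≈ 1081; y = 287 + 1 × 204.00 ≈ 491.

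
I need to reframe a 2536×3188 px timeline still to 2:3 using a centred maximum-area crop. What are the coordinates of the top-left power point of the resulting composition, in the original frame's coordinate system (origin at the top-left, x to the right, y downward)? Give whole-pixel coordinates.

x = 914 px, y = 1063 px

2536/3188 > 2/3, so the 2:3 crop keeps the full height 3188 and trims width to 3188 × 2/3 = 2125.33 px.
Left offset = (2536 − 2125.33)/2 = 205.33 px; top offset = 0.
Top-left is one-third across and one-third down within the crop:
x = 205.33 + 1 × 2125.33/3 ≈ 914; y = 0.00 + 1 × 3188.00/3 ≈ 1063.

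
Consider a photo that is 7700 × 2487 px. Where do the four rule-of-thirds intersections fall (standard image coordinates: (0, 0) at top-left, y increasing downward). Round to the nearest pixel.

(2567, 829), (5133, 829), (2567, 1658), (5133, 1658)

One third of 7700 is 2566.67; one third of 2487 is 829.
Vertical third lines at x = 2567 and x = 5133; horizontal third lines at y = 829 and y = 1658.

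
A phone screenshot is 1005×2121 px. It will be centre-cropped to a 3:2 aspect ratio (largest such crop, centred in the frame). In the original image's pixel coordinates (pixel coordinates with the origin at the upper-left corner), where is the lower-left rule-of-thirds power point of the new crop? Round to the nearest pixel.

x = 335 px, y = 1172 px

1005/2121 < 3/2, so the 3:2 crop keeps the full width 1005 and trims height to 1005 × 2/3 = 670.00 px.
Top offset = (2121 − 670.00)/2 = 725.50 px; left offset = 0.
Lower-left is one-third across and two-thirds down within the crop:
x = 0.00 + 1 × 1005.00/3 ≈ 335; y = 725.50 + 2 × 670.00/3 ≈ 1172.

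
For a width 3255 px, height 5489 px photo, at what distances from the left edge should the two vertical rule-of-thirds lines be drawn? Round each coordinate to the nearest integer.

x = 1085 px and x = 2170 px

3255 / 3 = 1085, so the vertical lines sit at one and two thirds of 3255.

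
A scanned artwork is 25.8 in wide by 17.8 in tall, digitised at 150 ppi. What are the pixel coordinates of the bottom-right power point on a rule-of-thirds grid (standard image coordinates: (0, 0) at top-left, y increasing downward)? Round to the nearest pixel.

In pixels the canvas is 25.8 × 150 = 3870 wide and 17.8 × 150 = 2670 tall.
The bottom-right point is two-thirds across and two-thirds down:
x = 2 × 3870/3 ≈ 2580; y = 2 × 2670/3 ≈ 1780.

x = 2580 px, y = 1780 px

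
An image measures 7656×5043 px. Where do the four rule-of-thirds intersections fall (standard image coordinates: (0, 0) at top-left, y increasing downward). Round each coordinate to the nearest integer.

One third of 7656 is 2552; one third of 5043 is 1681.
Vertical third lines at x = 2552 and x = 5104; horizontal third lines at y = 1681 and y = 3362.

(2552, 1681), (5104, 1681), (2552, 3362), (5104, 3362)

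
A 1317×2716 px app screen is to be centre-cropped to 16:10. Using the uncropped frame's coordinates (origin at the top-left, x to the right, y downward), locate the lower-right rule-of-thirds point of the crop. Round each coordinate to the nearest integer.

1317/2716 < 16/10, so the 16:10 crop keeps the full width 1317 and trims height to 1317 × 10/16 = 823.12 px.
Top offset = (2716 − 823.12)/2 = 946.44 px; left offset = 0.
Lower-right is two-thirds across and two-thirds down within the crop:
x = 0.00 + 2 × 1317.00/3 ≈ 878; y = 946.44 + 2 × 823.12/3 ≈ 1495.

x = 878 px, y = 1495 px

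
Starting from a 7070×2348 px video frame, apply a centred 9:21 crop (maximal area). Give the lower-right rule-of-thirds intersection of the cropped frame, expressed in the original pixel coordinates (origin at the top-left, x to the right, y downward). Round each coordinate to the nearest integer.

7070/2348 > 9/21, so the 9:21 crop keeps the full height 2348 and trims width to 2348 × 9/21 = 1006.29 px.
Left offset = (7070 − 1006.29)/2 = 3031.86 px; top offset = 0.
Lower-right is two-thirds across and two-thirds down within the crop:
x = 3031.86 + 2 × 1006.29/3 ≈ 3703; y = 0.00 + 2 × 2348.00/3 ≈ 1565.

x = 3703 px, y = 1565 px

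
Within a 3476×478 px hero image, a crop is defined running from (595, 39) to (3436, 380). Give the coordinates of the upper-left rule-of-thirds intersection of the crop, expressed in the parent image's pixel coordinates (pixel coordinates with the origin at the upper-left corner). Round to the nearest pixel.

Crop width = 3436 − 595 = 2841 px; one third is 947.00 px.
Crop height = 380 − 39 = 341 px; one third is 113.67 px.
The upper-left point is one-third across and one-third down within the crop:
x = 595 + 1 × 947.00 ≈ 1542; y = 39 + 1 × 113.67 ≈ 153.

x = 1542 px, y = 153 px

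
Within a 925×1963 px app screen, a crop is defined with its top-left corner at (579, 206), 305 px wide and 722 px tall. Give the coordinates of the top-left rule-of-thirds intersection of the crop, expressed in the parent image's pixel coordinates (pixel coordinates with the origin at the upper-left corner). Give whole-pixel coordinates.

x = 681 px, y = 447 px

One third of the crop width 305 is 101.67 px.
One third of the crop height 722 is 240.67 px.
The top-left point is one-third across and one-third down within the crop:
x = 579 + 1 × 101.67 ≈ 681; y = 206 + 1 × 240.67 ≈ 447.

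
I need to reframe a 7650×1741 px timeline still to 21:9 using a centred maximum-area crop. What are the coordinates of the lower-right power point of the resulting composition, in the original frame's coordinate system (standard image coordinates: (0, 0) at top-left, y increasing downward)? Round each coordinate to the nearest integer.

(4502, 1161)

7650/1741 > 21/9, so the 21:9 crop keeps the full height 1741 and trims width to 1741 × 21/9 = 4062.33 px.
Left offset = (7650 − 4062.33)/2 = 1793.83 px; top offset = 0.
Lower-right is two-thirds across and two-thirds down within the crop:
x = 1793.83 + 2 × 4062.33/3 ≈ 4502; y = 0.00 + 2 × 1741.00/3 ≈ 1161.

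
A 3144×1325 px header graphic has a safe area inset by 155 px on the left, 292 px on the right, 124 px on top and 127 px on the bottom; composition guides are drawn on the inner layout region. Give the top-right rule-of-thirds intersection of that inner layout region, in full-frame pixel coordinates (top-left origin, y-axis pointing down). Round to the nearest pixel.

(1953, 482)

Content width = 3144 − 155 − 292 = 2697 px; content height = 1325 − 124 − 127 = 1074 px.
Top-right is two-thirds across and one-third down within the inner layout region.
x = 155 + 2 × 2697/3 = 155 + 1798.00 ≈ 1953
y = 124 + 1 × 1074/3 = 124 + 358.00 ≈ 482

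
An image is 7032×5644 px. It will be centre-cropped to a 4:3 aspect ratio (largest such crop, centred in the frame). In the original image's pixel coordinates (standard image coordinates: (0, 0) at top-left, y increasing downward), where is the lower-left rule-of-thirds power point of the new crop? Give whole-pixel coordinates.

7032/5644 < 4/3, so the 4:3 crop keeps the full width 7032 and trims height to 7032 × 3/4 = 5274.00 px.
Top offset = (5644 − 5274.00)/2 = 185.00 px; left offset = 0.
Lower-left is one-third across and two-thirds down within the crop:
x = 0.00 + 1 × 7032.00/3 ≈ 2344; y = 185.00 + 2 × 5274.00/3 ≈ 3701.

(2344, 3701)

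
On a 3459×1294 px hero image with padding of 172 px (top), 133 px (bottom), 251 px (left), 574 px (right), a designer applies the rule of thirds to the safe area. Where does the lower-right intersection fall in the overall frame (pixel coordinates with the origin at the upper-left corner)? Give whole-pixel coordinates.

x = 2007 px, y = 831 px

Content width = 3459 − 251 − 574 = 2634 px; content height = 1294 − 172 − 133 = 989 px.
Lower-right is two-thirds across and two-thirds down within the safe area.
x = 251 + 2 × 2634/3 = 251 + 1756.00 ≈ 2007
y = 172 + 2 × 989/3 = 172 + 659.33 ≈ 831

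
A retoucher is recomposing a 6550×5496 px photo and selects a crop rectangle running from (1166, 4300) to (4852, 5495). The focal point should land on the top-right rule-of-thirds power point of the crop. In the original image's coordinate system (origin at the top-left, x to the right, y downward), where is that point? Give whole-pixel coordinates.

Crop width = 4852 − 1166 = 3686 px; one third is 1228.67 px.
Crop height = 5495 − 4300 = 1195 px; one third is 398.33 px.
The top-right point is two-thirds across and one-third down within the crop:
x = 1166 + 2 × 1228.67 ≈ 3623; y = 4300 + 1 × 398.33 ≈ 4698.

(3623, 4698)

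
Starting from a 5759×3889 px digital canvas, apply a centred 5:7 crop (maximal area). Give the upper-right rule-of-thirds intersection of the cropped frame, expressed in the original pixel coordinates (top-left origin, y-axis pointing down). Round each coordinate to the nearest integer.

x = 3342 px, y = 1296 px

5759/3889 > 5/7, so the 5:7 crop keeps the full height 3889 and trims width to 3889 × 5/7 = 2777.86 px.
Left offset = (5759 − 2777.86)/2 = 1490.57 px; top offset = 0.
Upper-right is two-thirds across and one-third down within the crop:
x = 1490.57 + 2 × 2777.86/3 ≈ 3342; y = 0.00 + 1 × 3889.00/3 ≈ 1296.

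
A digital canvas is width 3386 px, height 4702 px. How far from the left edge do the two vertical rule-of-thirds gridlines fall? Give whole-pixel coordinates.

3386 / 3 = 1128.67, so the vertical lines sit at one and two thirds of 3386.

x = 1129 px and x = 2257 px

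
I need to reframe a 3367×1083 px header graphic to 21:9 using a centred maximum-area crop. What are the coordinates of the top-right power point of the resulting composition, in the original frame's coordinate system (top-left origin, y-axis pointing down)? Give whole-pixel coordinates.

3367/1083 > 21/9, so the 21:9 crop keeps the full height 1083 and trims width to 1083 × 21/9 = 2527.00 px.
Left offset = (3367 − 2527.00)/2 = 420.00 px; top offset = 0.
Top-right is two-thirds across and one-third down within the crop:
x = 420.00 + 2 × 2527.00/3 ≈ 2105; y = 0.00 + 1 × 1083.00/3 ≈ 361.

x = 2105 px, y = 361 px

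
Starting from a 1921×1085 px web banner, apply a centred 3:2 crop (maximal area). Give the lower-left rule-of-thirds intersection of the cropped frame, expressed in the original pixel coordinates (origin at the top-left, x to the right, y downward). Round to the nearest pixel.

(689, 723)

1921/1085 > 3/2, so the 3:2 crop keeps the full height 1085 and trims width to 1085 × 3/2 = 1627.50 px.
Left offset = (1921 − 1627.50)/2 = 146.75 px; top offset = 0.
Lower-left is one-third across and two-thirds down within the crop:
x = 146.75 + 1 × 1627.50/3 ≈ 689; y = 0.00 + 2 × 1085.00/3 ≈ 723.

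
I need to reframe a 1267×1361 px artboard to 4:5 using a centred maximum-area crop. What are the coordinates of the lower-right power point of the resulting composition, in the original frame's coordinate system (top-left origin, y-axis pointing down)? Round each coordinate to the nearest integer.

(815, 907)

1267/1361 > 4/5, so the 4:5 crop keeps the full height 1361 and trims width to 1361 × 4/5 = 1088.80 px.
Left offset = (1267 − 1088.80)/2 = 89.10 px; top offset = 0.
Lower-right is two-thirds across and two-thirds down within the crop:
x = 89.10 + 2 × 1088.80/3 ≈ 815; y = 0.00 + 2 × 1361.00/3 ≈ 907.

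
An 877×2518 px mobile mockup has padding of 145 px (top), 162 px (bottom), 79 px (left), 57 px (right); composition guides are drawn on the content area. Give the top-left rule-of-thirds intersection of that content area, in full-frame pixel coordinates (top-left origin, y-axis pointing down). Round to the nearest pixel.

Content width = 877 − 79 − 57 = 741 px; content height = 2518 − 145 − 162 = 2211 px.
Top-left is one-third across and one-third down within the content area.
x = 79 + 1 × 741/3 = 79 + 247.00 ≈ 326
y = 145 + 1 × 2211/3 = 145 + 737.00 ≈ 882

x = 326 px, y = 882 px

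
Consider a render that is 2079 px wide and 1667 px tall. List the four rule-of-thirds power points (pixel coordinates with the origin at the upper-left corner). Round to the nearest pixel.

(693, 556), (1386, 556), (693, 1111), (1386, 1111)

One third of 2079 is 693; one third of 1667 is 555.67.
Vertical third lines at x = 693 and x = 1386; horizontal third lines at y = 556 and y = 1111.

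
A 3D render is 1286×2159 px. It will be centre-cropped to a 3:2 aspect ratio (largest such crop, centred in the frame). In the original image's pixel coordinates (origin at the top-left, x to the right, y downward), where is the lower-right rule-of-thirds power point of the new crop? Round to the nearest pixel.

x = 857 px, y = 1222 px

1286/2159 < 3/2, so the 3:2 crop keeps the full width 1286 and trims height to 1286 × 2/3 = 857.33 px.
Top offset = (2159 − 857.33)/2 = 650.83 px; left offset = 0.
Lower-right is two-thirds across and two-thirds down within the crop:
x = 0.00 + 2 × 1286.00/3 ≈ 857; y = 650.83 + 2 × 857.33/3 ≈ 1222.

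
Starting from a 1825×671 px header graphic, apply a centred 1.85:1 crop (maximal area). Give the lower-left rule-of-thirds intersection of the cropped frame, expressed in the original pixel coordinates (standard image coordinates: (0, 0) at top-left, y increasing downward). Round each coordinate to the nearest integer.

(706, 447)

1825/671 > 1.85/1, so the 1.85:1 crop keeps the full height 671 and trims width to 671 × 1.85/1 = 1241.35 px.
Left offset = (1825 − 1241.35)/2 = 291.82 px; top offset = 0.
Lower-left is one-third across and two-thirds down within the crop:
x = 291.82 + 1 × 1241.35/3 ≈ 706; y = 0.00 + 2 × 671.00/3 ≈ 447.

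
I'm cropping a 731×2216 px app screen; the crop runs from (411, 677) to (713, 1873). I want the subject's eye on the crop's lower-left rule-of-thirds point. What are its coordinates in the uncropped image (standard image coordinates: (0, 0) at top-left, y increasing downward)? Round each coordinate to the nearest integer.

x = 512 px, y = 1474 px

Crop width = 713 − 411 = 302 px; one third is 100.67 px.
Crop height = 1873 − 677 = 1196 px; one third is 398.67 px.
The lower-left point is one-third across and two-thirds down within the crop:
x = 411 + 1 × 100.67 ≈ 512; y = 677 + 2 × 398.67 ≈ 1474.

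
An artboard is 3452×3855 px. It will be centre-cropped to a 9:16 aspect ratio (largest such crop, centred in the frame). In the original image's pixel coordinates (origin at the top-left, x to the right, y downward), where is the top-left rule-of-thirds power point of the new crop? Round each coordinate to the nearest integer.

(1365, 1285)

3452/3855 > 9/16, so the 9:16 crop keeps the full height 3855 and trims width to 3855 × 9/16 = 2168.44 px.
Left offset = (3452 − 2168.44)/2 = 641.78 px; top offset = 0.
Top-left is one-third across and one-third down within the crop:
x = 641.78 + 1 × 2168.44/3 ≈ 1365; y = 0.00 + 1 × 3855.00/3 ≈ 1285.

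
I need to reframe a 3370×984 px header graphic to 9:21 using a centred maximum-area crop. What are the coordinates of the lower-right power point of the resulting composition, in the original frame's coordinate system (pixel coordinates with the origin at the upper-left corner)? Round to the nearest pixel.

3370/984 > 9/21, so the 9:21 crop keeps the full height 984 and trims width to 984 × 9/21 = 421.71 px.
Left offset = (3370 − 421.71)/2 = 1474.14 px; top offset = 0.
Lower-right is two-thirds across and two-thirds down within the crop:
x = 1474.14 + 2 × 421.71/3 ≈ 1755; y = 0.00 + 2 × 984.00/3 ≈ 656.

x = 1755 px, y = 656 px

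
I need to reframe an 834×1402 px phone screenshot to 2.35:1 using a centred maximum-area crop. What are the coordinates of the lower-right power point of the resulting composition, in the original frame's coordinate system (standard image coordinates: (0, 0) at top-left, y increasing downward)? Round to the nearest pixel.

x = 556 px, y = 760 px

834/1402 < 2.35/1, so the 2.35:1 crop keeps the full width 834 and trims height to 834 × 1/2.35 = 354.89 px.
Top offset = (1402 − 354.89)/2 = 523.55 px; left offset = 0.
Lower-right is two-thirds across and two-thirds down within the crop:
x = 0.00 + 2 × 834.00/3 ≈ 556; y = 523.55 + 2 × 354.89/3 ≈ 760.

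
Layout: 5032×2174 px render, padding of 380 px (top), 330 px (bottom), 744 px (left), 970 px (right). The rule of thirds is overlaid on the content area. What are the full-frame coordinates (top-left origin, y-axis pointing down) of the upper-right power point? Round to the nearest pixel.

Content width = 5032 − 744 − 970 = 3318 px; content height = 2174 − 380 − 330 = 1464 px.
Upper-right is two-thirds across and one-third down within the content area.
x = 744 + 2 × 3318/3 = 744 + 2212.00 ≈ 2956
y = 380 + 1 × 1464/3 = 380 + 488.00 ≈ 868

(2956, 868)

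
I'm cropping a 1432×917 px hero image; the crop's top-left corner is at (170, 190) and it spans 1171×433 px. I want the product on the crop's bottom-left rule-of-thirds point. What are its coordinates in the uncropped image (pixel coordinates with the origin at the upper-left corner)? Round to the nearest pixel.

x = 560 px, y = 479 px

One third of the crop width 1171 is 390.33 px.
One third of the crop height 433 is 144.33 px.
The bottom-left point is one-third across and two-thirds down within the crop:
x = 170 + 1 × 390.33 ≈ 560; y = 190 + 2 × 144.33 ≈ 479.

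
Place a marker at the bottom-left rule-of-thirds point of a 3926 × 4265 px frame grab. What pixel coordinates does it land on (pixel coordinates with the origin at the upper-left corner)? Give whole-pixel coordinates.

x = 1309 px, y = 2843 px

The bottom-left point sits one-third of the way across and two-thirds of the way down.
x = 1 × 3926/3 ≈ 1309; y = 2 × 4265/3 ≈ 2843.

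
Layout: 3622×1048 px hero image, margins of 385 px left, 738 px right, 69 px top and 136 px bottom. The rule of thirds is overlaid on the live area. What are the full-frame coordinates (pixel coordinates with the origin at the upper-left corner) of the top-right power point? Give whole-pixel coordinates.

x = 2051 px, y = 350 px

Content width = 3622 − 385 − 738 = 2499 px; content height = 1048 − 69 − 136 = 843 px.
Top-right is two-thirds across and one-third down within the live area.
x = 385 + 2 × 2499/3 = 385 + 1666.00 ≈ 2051
y = 69 + 1 × 843/3 = 69 + 281.00 ≈ 350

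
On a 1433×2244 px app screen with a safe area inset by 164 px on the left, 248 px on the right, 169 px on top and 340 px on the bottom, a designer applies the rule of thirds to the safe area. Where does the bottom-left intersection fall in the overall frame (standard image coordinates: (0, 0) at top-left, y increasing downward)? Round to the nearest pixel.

x = 504 px, y = 1326 px

Content width = 1433 − 164 − 248 = 1021 px; content height = 2244 − 169 − 340 = 1735 px.
Bottom-left is one-third across and two-thirds down within the safe area.
x = 164 + 1 × 1021/3 = 164 + 340.33 ≈ 504
y = 169 + 2 × 1735/3 = 169 + 1156.67 ≈ 1326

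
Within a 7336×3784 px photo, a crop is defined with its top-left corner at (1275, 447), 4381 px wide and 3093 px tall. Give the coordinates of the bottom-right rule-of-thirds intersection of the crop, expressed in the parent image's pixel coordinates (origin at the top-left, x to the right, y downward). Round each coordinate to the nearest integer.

x = 4196 px, y = 2509 px

One third of the crop width 4381 is 1460.33 px.
One third of the crop height 3093 is 1031.00 px.
The bottom-right point is two-thirds across and two-thirds down within the crop:
x = 1275 + 2 × 1460.33 ≈ 4196; y = 447 + 2 × 1031.00 ≈ 2509.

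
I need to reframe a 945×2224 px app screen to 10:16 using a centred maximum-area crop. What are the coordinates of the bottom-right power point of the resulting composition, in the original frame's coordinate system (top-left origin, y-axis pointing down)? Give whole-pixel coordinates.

945/2224 < 10/16, so the 10:16 crop keeps the full width 945 and trims height to 945 × 16/10 = 1512.00 px.
Top offset = (2224 − 1512.00)/2 = 356.00 px; left offset = 0.
Bottom-right is two-thirds across and two-thirds down within the crop:
x = 0.00 + 2 × 945.00/3 ≈ 630; y = 356.00 + 2 × 1512.00/3 ≈ 1364.

x = 630 px, y = 1364 px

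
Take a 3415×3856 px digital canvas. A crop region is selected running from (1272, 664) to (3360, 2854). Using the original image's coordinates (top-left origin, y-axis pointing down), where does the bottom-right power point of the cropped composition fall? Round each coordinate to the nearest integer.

(2664, 2124)

Crop width = 3360 − 1272 = 2088 px; one third is 696.00 px.
Crop height = 2854 − 664 = 2190 px; one third is 730.00 px.
The bottom-right point is two-thirds across and two-thirds down within the crop:
x = 1272 + 2 × 696.00 ≈ 2664; y = 664 + 2 × 730.00 ≈ 2124.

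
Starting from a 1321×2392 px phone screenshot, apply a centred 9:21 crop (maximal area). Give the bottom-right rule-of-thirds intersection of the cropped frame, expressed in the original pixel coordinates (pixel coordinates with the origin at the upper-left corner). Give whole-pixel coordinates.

1321/2392 > 9/21, so the 9:21 crop keeps the full height 2392 and trims width to 2392 × 9/21 = 1025.14 px.
Left offset = (1321 − 1025.14)/2 = 147.93 px; top offset = 0.
Bottom-right is two-thirds across and two-thirds down within the crop:
x = 147.93 + 2 × 1025.14/3 ≈ 831; y = 0.00 + 2 × 2392.00/3 ≈ 1595.

(831, 1595)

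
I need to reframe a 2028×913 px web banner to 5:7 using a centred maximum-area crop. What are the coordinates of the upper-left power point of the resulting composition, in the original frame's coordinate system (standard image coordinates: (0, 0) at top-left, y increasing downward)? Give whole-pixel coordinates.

(905, 304)

2028/913 > 5/7, so the 5:7 crop keeps the full height 913 and trims width to 913 × 5/7 = 652.14 px.
Left offset = (2028 − 652.14)/2 = 687.93 px; top offset = 0.
Upper-left is one-third across and one-third down within the crop:
x = 687.93 + 1 × 652.14/3 ≈ 905; y = 0.00 + 1 × 913.00/3 ≈ 304.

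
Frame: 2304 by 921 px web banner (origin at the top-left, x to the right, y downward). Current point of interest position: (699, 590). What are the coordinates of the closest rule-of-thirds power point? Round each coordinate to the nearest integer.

(768, 614)

Third lines: x ∈ {768, 1536}, y ∈ {307, 614}.
699 is closer to x = 768; 590 is closer to y = 614.
So the nearest intersection is the lower-left power point.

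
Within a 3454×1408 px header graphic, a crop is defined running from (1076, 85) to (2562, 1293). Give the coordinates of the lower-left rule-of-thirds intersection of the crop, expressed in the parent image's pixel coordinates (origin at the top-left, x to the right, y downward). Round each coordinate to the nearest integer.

Crop width = 2562 − 1076 = 1486 px; one third is 495.33 px.
Crop height = 1293 − 85 = 1208 px; one third is 402.67 px.
The lower-left point is one-third across and two-thirds down within the crop:
x = 1076 + 1 × 495.33 ≈ 1571; y = 85 + 2 × 402.67 ≈ 890.

x = 1571 px, y = 890 px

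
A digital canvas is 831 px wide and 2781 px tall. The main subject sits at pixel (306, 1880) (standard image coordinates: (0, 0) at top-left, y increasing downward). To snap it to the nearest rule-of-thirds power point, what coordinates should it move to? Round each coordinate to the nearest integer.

(277, 1854)

Third lines: x ∈ {277, 554}, y ∈ {927, 1854}.
306 is closer to x = 277; 1880 is closer to y = 1854.
So the nearest intersection is the lower-left power point.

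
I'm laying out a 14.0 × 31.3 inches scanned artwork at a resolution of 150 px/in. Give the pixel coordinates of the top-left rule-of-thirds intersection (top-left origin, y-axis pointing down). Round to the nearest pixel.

In pixels the canvas is 14.0 × 150 = 2100 wide and 31.3 × 150 = 4695 tall.
The top-left point is one-third across and one-third down:
x = 1 × 2100/3 ≈ 700; y = 1 × 4695/3 ≈ 1565.

x = 700 px, y = 1565 px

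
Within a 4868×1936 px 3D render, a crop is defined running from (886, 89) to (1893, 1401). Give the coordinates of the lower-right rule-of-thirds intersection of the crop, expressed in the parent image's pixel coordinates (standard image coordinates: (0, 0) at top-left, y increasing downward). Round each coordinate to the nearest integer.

(1557, 964)

Crop width = 1893 − 886 = 1007 px; one third is 335.67 px.
Crop height = 1401 − 89 = 1312 px; one third is 437.33 px.
The lower-right point is two-thirds across and two-thirds down within the crop:
x = 886 + 2 × 335.67 ≈ 1557; y = 89 + 2 × 437.33 ≈ 964.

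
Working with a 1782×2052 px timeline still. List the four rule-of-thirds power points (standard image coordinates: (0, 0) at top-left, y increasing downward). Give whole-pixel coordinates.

(594, 684), (1188, 684), (594, 1368), (1188, 1368)

One third of 1782 is 594; one third of 2052 is 684.
Vertical third lines at x = 594 and x = 1188; horizontal third lines at y = 684 and y = 1368.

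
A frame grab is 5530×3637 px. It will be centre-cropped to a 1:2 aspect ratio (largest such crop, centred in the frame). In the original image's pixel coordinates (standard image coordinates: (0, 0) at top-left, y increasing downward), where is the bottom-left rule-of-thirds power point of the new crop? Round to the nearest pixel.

5530/3637 > 1/2, so the 1:2 crop keeps the full height 3637 and trims width to 3637 × 1/2 = 1818.50 px.
Left offset = (5530 − 1818.50)/2 = 1855.75 px; top offset = 0.
Bottom-left is one-third across and two-thirds down within the crop:
x = 1855.75 + 1 × 1818.50/3 ≈ 2462; y = 0.00 + 2 × 3637.00/3 ≈ 2425.

x = 2462 px, y = 2425 px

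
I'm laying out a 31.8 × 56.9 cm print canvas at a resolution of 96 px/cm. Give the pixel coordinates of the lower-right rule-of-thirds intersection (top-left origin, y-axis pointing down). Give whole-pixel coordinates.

x = 2035 px, y = 3642 px

In pixels the canvas is 31.8 × 96 = 3052.8 wide and 56.9 × 96 = 5462.4 tall.
The lower-right point is two-thirds across and two-thirds down:
x = 2 × 3052.8/3 ≈ 2035; y = 2 × 5462.4/3 ≈ 3642.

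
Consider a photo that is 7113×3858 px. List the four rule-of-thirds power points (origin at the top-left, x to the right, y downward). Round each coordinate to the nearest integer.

(2371, 1286), (4742, 1286), (2371, 2572), (4742, 2572)

One third of 7113 is 2371; one third of 3858 is 1286.
Vertical third lines at x = 2371 and x = 4742; horizontal third lines at y = 1286 and y = 2572.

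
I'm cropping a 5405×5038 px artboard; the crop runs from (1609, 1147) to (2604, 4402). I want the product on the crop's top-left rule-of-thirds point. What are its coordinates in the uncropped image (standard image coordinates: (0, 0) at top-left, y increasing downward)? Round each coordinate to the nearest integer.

x = 1941 px, y = 2232 px

Crop width = 2604 − 1609 = 995 px; one third is 331.67 px.
Crop height = 4402 − 1147 = 3255 px; one third is 1085.00 px.
The top-left point is one-third across and one-third down within the crop:
x = 1609 + 1 × 331.67 ≈ 1941; y = 1147 + 1 × 1085.00 ≈ 2232.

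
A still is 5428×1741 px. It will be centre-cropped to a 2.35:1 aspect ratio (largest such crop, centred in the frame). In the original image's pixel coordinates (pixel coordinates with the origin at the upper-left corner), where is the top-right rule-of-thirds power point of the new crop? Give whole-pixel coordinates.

5428/1741 > 2.35/1, so the 2.35:1 crop keeps the full height 1741 and trims width to 1741 × 2.35/1 = 4091.35 px.
Left offset = (5428 − 4091.35)/2 = 668.32 px; top offset = 0.
Top-right is two-thirds across and one-third down within the crop:
x = 668.32 + 2 × 4091.35/3 ≈ 3396; y = 0.00 + 1 × 1741.00/3 ≈ 580.

x = 3396 px, y = 580 px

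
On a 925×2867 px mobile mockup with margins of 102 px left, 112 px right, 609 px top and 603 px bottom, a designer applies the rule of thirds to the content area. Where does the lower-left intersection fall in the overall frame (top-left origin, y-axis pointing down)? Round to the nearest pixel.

x = 339 px, y = 1712 px

Content width = 925 − 102 − 112 = 711 px; content height = 2867 − 609 − 603 = 1655 px.
Lower-left is one-third across and two-thirds down within the content area.
x = 102 + 1 × 711/3 = 102 + 237.00 ≈ 339
y = 609 + 2 × 1655/3 = 609 + 1103.33 ≈ 1712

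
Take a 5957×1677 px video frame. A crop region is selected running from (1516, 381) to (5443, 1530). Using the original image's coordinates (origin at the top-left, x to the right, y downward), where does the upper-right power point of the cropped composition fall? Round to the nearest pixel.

Crop width = 5443 − 1516 = 3927 px; one third is 1309.00 px.
Crop height = 1530 − 381 = 1149 px; one third is 383.00 px.
The upper-right point is two-thirds across and one-third down within the crop:
x = 1516 + 2 × 1309.00 ≈ 4134; y = 381 + 1 × 383.00 ≈ 764.

(4134, 764)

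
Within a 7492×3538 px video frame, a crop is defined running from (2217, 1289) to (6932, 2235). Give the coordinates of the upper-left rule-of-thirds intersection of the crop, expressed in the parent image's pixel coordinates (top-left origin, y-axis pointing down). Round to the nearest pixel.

(3789, 1604)

Crop width = 6932 − 2217 = 4715 px; one third is 1571.67 px.
Crop height = 2235 − 1289 = 946 px; one third is 315.33 px.
The upper-left point is one-third across and one-third down within the crop:
x = 2217 + 1 × 1571.67 ≈ 3789; y = 1289 + 1 × 315.33 ≈ 1604.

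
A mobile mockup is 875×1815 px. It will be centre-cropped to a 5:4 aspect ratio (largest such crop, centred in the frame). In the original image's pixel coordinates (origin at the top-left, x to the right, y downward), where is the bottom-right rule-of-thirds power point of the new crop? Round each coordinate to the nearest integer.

(583, 1024)

875/1815 < 5/4, so the 5:4 crop keeps the full width 875 and trims height to 875 × 4/5 = 700.00 px.
Top offset = (1815 − 700.00)/2 = 557.50 px; left offset = 0.
Bottom-right is two-thirds across and two-thirds down within the crop:
x = 0.00 + 2 × 875.00/3 ≈ 583; y = 557.50 + 2 × 700.00/3 ≈ 1024.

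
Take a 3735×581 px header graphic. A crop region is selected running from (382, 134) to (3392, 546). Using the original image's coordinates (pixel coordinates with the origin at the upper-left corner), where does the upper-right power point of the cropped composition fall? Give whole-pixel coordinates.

Crop width = 3392 − 382 = 3010 px; one third is 1003.33 px.
Crop height = 546 − 134 = 412 px; one third is 137.33 px.
The upper-right point is two-thirds across and one-third down within the crop:
x = 382 + 2 × 1003.33 ≈ 2389; y = 134 + 1 × 137.33 ≈ 271.

(2389, 271)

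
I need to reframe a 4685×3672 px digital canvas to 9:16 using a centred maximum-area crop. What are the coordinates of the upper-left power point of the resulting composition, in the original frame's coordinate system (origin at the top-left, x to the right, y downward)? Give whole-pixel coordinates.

4685/3672 > 9/16, so the 9:16 crop keeps the full height 3672 and trims width to 3672 × 9/16 = 2065.50 px.
Left offset = (4685 − 2065.50)/2 = 1309.75 px; top offset = 0.
Upper-left is one-third across and one-third down within the crop:
x = 1309.75 + 1 × 2065.50/3 ≈ 1998; y = 0.00 + 1 × 3672.00/3 ≈ 1224.

x = 1998 px, y = 1224 px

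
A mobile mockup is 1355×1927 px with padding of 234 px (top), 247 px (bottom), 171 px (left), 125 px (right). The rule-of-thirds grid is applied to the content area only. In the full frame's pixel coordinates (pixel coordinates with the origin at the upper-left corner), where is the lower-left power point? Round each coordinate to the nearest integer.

x = 524 px, y = 1198 px

Content width = 1355 − 171 − 125 = 1059 px; content height = 1927 − 234 − 247 = 1446 px.
Lower-left is one-third across and two-thirds down within the content area.
x = 171 + 1 × 1059/3 = 171 + 353.00 ≈ 524
y = 234 + 2 × 1446/3 = 234 + 964.00 ≈ 1198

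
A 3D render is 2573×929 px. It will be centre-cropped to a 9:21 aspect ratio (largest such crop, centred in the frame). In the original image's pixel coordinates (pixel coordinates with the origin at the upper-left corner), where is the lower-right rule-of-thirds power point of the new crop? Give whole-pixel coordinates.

x = 1353 px, y = 619 px

2573/929 > 9/21, so the 9:21 crop keeps the full height 929 and trims width to 929 × 9/21 = 398.14 px.
Left offset = (2573 − 398.14)/2 = 1087.43 px; top offset = 0.
Lower-right is two-thirds across and two-thirds down within the crop:
x = 1087.43 + 2 × 398.14/3 ≈ 1353; y = 0.00 + 2 × 929.00/3 ≈ 619.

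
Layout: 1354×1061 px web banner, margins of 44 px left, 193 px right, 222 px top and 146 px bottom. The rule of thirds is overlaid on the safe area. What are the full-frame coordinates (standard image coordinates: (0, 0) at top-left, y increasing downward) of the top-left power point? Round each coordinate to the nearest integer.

Content width = 1354 − 44 − 193 = 1117 px; content height = 1061 − 222 − 146 = 693 px.
Top-left is one-third across and one-third down within the safe area.
x = 44 + 1 × 1117/3 = 44 + 372.33 ≈ 416
y = 222 + 1 × 693/3 = 222 + 231.00 ≈ 453

x = 416 px, y = 453 px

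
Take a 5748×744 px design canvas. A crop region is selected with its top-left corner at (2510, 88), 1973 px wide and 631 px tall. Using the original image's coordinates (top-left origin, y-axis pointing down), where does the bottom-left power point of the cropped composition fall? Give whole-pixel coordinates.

x = 3168 px, y = 509 px

One third of the crop width 1973 is 657.67 px.
One third of the crop height 631 is 210.33 px.
The bottom-left point is one-third across and two-thirds down within the crop:
x = 2510 + 1 × 657.67 ≈ 3168; y = 88 + 2 × 210.33 ≈ 509.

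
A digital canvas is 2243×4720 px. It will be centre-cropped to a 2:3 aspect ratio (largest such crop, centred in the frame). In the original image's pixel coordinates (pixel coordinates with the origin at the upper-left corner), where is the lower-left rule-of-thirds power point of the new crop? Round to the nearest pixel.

2243/4720 < 2/3, so the 2:3 crop keeps the full width 2243 and trims height to 2243 × 3/2 = 3364.50 px.
Top offset = (4720 − 3364.50)/2 = 677.75 px; left offset = 0.
Lower-left is one-third across and two-thirds down within the crop:
x = 0.00 + 1 × 2243.00/3 ≈ 748; y = 677.75 + 2 × 3364.50/3 ≈ 2921.

(748, 2921)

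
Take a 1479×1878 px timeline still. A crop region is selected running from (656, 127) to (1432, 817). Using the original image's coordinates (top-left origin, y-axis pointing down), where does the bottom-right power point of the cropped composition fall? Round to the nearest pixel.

Crop width = 1432 − 656 = 776 px; one third is 258.67 px.
Crop height = 817 − 127 = 690 px; one third is 230.00 px.
The bottom-right point is two-thirds across and two-thirds down within the crop:
x = 656 + 2 × 258.67 ≈ 1173; y = 127 + 2 × 230.00 ≈ 587.

(1173, 587)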